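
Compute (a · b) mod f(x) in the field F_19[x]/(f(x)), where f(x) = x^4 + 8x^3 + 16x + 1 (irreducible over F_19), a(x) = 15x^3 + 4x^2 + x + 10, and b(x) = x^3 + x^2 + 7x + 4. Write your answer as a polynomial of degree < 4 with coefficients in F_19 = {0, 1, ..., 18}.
a · b ≡ x^3 + 3x + 15 (mod f(x))

Multiply in F_19[x]: a(x)·b(x) = (15x^3 + 4x^2 + x + 10)·(x^3 + x^2 + 7x + 4) = 15x^6 + 15x^4 + 4x^3 + 14x^2 + 17x + 2. This has degree ≥ 4, so divide by f(x) over F_19: 15x^6 + 15x^4 + 4x^3 + 14x^2 + 17x + 2 = (15x^2 + 13x + 6)·(x^4 + 8x^3 + 16x + 1) + (x^3 + 3x + 15). Hence a·b ≡ x^3 + 3x + 15 (mod f). (F_19[x]/(f) is a field with 19^4 = 130321 elements since f is irreducible of degree 4.)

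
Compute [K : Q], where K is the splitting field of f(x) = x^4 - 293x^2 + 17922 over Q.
[K : Q] = 4

Solving the quadratic in x^2: x^2 = (293 ± √(293^2 - 4·17922))/2 = (293 ± √14161)/2 = (293 ± 119)/2, giving x^2 = 206 or x^2 = 87. So f(x) = (x^2 - 206)(x^2 - 87) and the roots of f are ±√206, ±√87. Hence the splitting field is K = Q(√206, √87). Since 206 and 87 are distinct squarefree integers > 1, their product 17922 is not a perfect square, so √87 ∉ Q(√206). By the tower law [K:Q] = [Q(√206,√87):Q(√206)] · [Q(√206):Q] = 2 · 2 = 4.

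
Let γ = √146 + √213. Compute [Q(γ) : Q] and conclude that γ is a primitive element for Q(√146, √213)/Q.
[Q(γ) : Q] = 4 (equivalently, Q(γ) = Q(√146, √213))

Obviously Q(γ) ⊆ Q(√146, √213), and [Q(√146, √213):Q] = 4 (since 146, 213 are distinct squarefree integers > 1 with 31098 not a perfect square). To show equality we compute the minimal polynomial of γ. From γ = √146 + √213: γ^2 = 146 + 2√(31098) + 213 = 359 + 2√(31098), so γ^2 - 359 = 2√(31098); squaring, (γ^2 - 359)^2 = 4·31098, i.e. γ^4 - 718γ^2 + 128881 - 124392 = 0, i.e. γ^4 - 718γ^2 + 4489 = 0. So γ is a root of x^4 - 718x^2 + 4489. This polynomial is irreducible over Q: it has no rational root (each ±√146 ± √213 is irrational), and any factorization into two quadratics over Q would force √(31098) ∈ Q (pairing opposite roots) or √146, √213 ∈ Q (other pairings), all impossible. Hence [Q(γ):Q] = 4 = [Q(√146, √213):Q], so Q(γ) = Q(√146, √213).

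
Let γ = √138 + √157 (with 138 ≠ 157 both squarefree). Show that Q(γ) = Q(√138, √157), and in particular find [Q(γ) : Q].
[Q(γ) : Q] = 4 (equivalently, Q(γ) = Q(√138, √157))

Obviously Q(γ) ⊆ Q(√138, √157), and [Q(√138, √157):Q] = 4 (since 138, 157 are distinct squarefree integers > 1 with 21666 not a perfect square). To show equality we compute the minimal polynomial of γ. From γ = √138 + √157: γ^2 = 138 + 2√(21666) + 157 = 295 + 2√(21666), so γ^2 - 295 = 2√(21666); squaring, (γ^2 - 295)^2 = 4·21666, i.e. γ^4 - 590γ^2 + 87025 - 86664 = 0, i.e. γ^4 - 590γ^2 + 361 = 0. So γ is a root of x^4 - 590x^2 + 361. This polynomial is irreducible over Q: it has no rational root (each ±√138 ± √157 is irrational), and any factorization into two quadratics over Q would force √(21666) ∈ Q (pairing opposite roots) or √138, √157 ∈ Q (other pairings), all impossible. Hence [Q(γ):Q] = 4 = [Q(√138, √157):Q], so Q(γ) = Q(√138, √157).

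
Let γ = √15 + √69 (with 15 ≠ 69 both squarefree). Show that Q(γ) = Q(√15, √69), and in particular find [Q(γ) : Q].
[Q(γ) : Q] = 4 (equivalently, Q(γ) = Q(√15, √69))

Obviously Q(γ) ⊆ Q(√15, √69), and [Q(√15, √69):Q] = 4 (since 15, 69 are distinct squarefree integers > 1 with 1035 not a perfect square). To show equality we compute the minimal polynomial of γ. From γ = √15 + √69: γ^2 = 15 + 2√(1035) + 69 = 84 + 2√(1035), so γ^2 - 84 = 2√(1035); squaring, (γ^2 - 84)^2 = 4·1035, i.e. γ^4 - 168γ^2 + 7056 - 4140 = 0, i.e. γ^4 - 168γ^2 + 2916 = 0. So γ is a root of x^4 - 168x^2 + 2916. This polynomial is irreducible over Q: it has no rational root (each ±√15 ± √69 is irrational), and any factorization into two quadratics over Q would force √(1035) ∈ Q (pairing opposite roots) or √15, √69 ∈ Q (other pairings), all impossible. Hence [Q(γ):Q] = 4 = [Q(√15, √69):Q], so Q(γ) = Q(√15, √69).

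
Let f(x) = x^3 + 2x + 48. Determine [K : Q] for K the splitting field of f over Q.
[K : Q] = 6

By the rational root test, any rational root of the monic integer polynomial f(x) = x^3 + 2x + 48 must be an integer dividing the constant term 48, i.e. one of ±{1, 2, 3, 4, 6, 8, 12, 16, 24, 48}. Evaluating: f(1) = 51, f(-1) = 45, f(2) = 60, f(-2) = 36, f(3) = 81, f(-3) = 15, f(4) = 120, f(-4) = -24, f(6) = 276, f(-6) = -180, f(8) = 576, f(-8) = -480, f(12) = 1800, f(-12) = -1704, f(16) = 4176, f(-16) = -4080, f(24) = 13920, f(-24) = -13824, f(48) = 110736, f(-48) = -110640; none is 0, so f has no rational root and is therefore irreducible over Q (a cubic with no linear factor over a field is irreducible). For an irreducible cubic, the Galois group is A_3 or S_3 according as the discriminant disc(f) = -4a^3 - 27b^2 = -4·(2)^3 - 27·(48)^2 = -62240 is or is not a square in Q. Here disc(f) = -62240 is not a perfect square in Q, so the Galois group of f over Q is not contained in A_3 and must be all of S_3. The splitting field has degree |S_3| = 6 over Q, so [K : Q] = 6.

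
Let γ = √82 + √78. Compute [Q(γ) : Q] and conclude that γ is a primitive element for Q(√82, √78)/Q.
[Q(γ) : Q] = 4 (equivalently, Q(γ) = Q(√82, √78))

Obviously Q(γ) ⊆ Q(√82, √78), and [Q(√82, √78):Q] = 4 (since 82, 78 are distinct squarefree integers > 1 with 6396 not a perfect square). To show equality we compute the minimal polynomial of γ. From γ = √82 + √78: γ^2 = 82 + 2√(6396) + 78 = 160 + 2√(6396), so γ^2 - 160 = 2√(6396); squaring, (γ^2 - 160)^2 = 4·6396, i.e. γ^4 - 320γ^2 + 25600 - 25584 = 0, i.e. γ^4 - 320γ^2 + 16 = 0. So γ is a root of x^4 - 320x^2 + 16. This polynomial is irreducible over Q: it has no rational root (each ±√82 ± √78 is irrational), and any factorization into two quadratics over Q would force √(6396) ∈ Q (pairing opposite roots) or √82, √78 ∈ Q (other pairings), all impossible. Hence [Q(γ):Q] = 4 = [Q(√82, √78):Q], so Q(γ) = Q(√82, √78).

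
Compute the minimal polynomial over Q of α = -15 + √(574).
m_α(x) = x^2 + 30x - 349

From α + 15 = √(574), squaring gives (α + 15)^2 = 574, i.e. α^2 + 30α + 225 = 574, so α^2 + 30α - 349 = 0. The discriminant of x^2 + 30x - 349 is (30)^2 - 4·(-349) = 900 + 1396 = 2296, and 4·(574) is not a perfect square in Q since 574 is squarefree and ≠ 1. Hence x^2 + 30x - 349 is irreducible over Q and is the minimal polynomial of α.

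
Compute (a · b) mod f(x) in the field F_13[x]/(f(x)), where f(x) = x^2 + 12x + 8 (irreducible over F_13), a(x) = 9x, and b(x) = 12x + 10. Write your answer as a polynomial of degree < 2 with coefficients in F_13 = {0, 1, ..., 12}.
a · b ≡ 3x + 7 (mod f(x))

Multiply in F_13[x]: a(x)·b(x) = (9x)·(12x + 10) = 4x^2 + 12x. This has degree ≥ 2, so divide by f(x) over F_13: 4x^2 + 12x = (4)·(x^2 + 12x + 8) + (3x + 7). Hence a·b ≡ 3x + 7 (mod f). (F_13[x]/(f) is a field with 13^2 = 169 elements since f is irreducible of degree 2.)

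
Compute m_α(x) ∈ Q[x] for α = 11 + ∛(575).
m_α(x) = x^3 - 33x^2 + 363x - 1906

Set β = α - 11 = ∛(575), so β^3 = 575. Then (α - 11)^3 - 575 = 0, i.e. α is a root of g(x) = (x - 11)^3 - 575 = x^3 - 33x^2 + 363x - 1906. Since g(x) = h(x - 11) where h(x) = x^3 - 575, and h is irreducible over Q (because 575 is not a perfect cube, so h has no rational root, and a monic cubic with no rational root is irreducible), g is also irreducible (irreducibility is preserved under the substitution x → x - 11). Hence m_α(x) = x^3 - 33x^2 + 363x - 1906.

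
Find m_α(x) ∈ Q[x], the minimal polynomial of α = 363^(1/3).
m_α(x) = x^3 - 363

α satisfies α^3 = 363, so x^3 - 363 annihilates α. By the rational root test, a rational root p/q (in lowest terms) of x^3 - 363 would satisfy p^3 = 363 q^3, forcing q = 1 and p^3 = 363; but 363 is not a perfect cube, contradiction. A monic cubic over Q with no rational root is irreducible (any nontrivial factorization would include a linear factor). Hence x^3 - 363 is the minimal polynomial of α, and in particular [Q(α):Q] = 3.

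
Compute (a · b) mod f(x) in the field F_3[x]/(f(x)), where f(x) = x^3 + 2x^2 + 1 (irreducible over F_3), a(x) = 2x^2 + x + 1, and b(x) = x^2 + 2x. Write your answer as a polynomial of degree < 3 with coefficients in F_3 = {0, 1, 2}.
a · b ≡ x^2 + 2 (mod f(x))

Multiply in F_3[x]: a(x)·b(x) = (2x^2 + x + 1)·(x^2 + 2x) = 2x^4 + 2x^3 + 2x. This has degree ≥ 3, so divide by f(x) over F_3: 2x^4 + 2x^3 + 2x = (2x + 1)·(x^3 + 2x^2 + 1) + (x^2 + 2). Hence a·b ≡ x^2 + 2 (mod f). (F_3[x]/(f) is a field with 3^3 = 27 elements since f is irreducible of degree 3.)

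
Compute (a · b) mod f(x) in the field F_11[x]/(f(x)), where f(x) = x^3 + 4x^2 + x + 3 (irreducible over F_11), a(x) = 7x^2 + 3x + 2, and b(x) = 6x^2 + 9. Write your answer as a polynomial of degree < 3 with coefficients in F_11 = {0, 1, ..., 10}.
a · b ≡ 6x^2 + 7x + 6 (mod f(x))

Multiply in F_11[x]: a(x)·b(x) = (7x^2 + 3x + 2)·(6x^2 + 9) = 9x^4 + 7x^3 + 9x^2 + 5x + 7. This has degree ≥ 3, so divide by f(x) over F_11: 9x^4 + 7x^3 + 9x^2 + 5x + 7 = (9x + 4)·(x^3 + 4x^2 + x + 3) + (6x^2 + 7x + 6). Hence a·b ≡ 6x^2 + 7x + 6 (mod f). (F_11[x]/(f) is a field with 11^3 = 1331 elements since f is irreducible of degree 3.)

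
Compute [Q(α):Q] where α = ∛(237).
[Q(α):Q] = 3

The minimal polynomial of α is x^3 - 237, irreducible over Q since 237 is not a perfect cube (so x^3 - 237 has no rational root). Hence [Q(α):Q] = deg(m_α) = 3.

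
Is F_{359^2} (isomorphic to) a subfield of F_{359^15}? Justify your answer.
No: F_{359^2} is not a subfield of F_{359^15}

F_{p^m} embeds in F_{p^n} iff m | n. Here 2 ∤ 15 (since 15 = 7·2 + 1 with remainder 1 ≠ 0), so F_{359^2} is not a subfield of F_{359^15}. Equivalently: if it were, the tower law would give 2 = [F_{359^2}:F_359] dividing [F_{359^15}:F_359] = 15, contradiction.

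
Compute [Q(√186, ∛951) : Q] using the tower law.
[Q(√186, ∛951) : Q] = 6

Let L = Q(√186, ∛951). Since Q(√186) ⊂ L and [Q(√186):Q] = 2, the tower law gives 2 | [L:Q]. Likewise Q(∛951) ⊂ L with [Q(∛951):Q] = 3 (because 951 is not a perfect cube), so 3 | [L:Q]. As gcd(2,3) = 1, [L:Q] is divisible by 6. Conversely L is generated over Q by √186 and ∛951, so [L:Q] ≤ 2·3 = 6. Therefore [Q(√186, ∛951) : Q] = 6.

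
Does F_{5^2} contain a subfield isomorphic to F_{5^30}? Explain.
No: F_{5^30} is not a subfield of F_{5^2}

F_{p^m} embeds in F_{p^n} iff m | n. Here 30 ∤ 2 (since 2 = 0·30 + 2 with remainder 2 ≠ 0), so F_{5^30} is not a subfield of F_{5^2}. Equivalently: if it were, the tower law would give 30 = [F_{5^30}:F_5] dividing [F_{5^2}:F_5] = 2, contradiction.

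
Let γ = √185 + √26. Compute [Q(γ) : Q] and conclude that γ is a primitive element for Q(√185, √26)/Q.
[Q(γ) : Q] = 4 (equivalently, Q(γ) = Q(√185, √26))

Obviously Q(γ) ⊆ Q(√185, √26), and [Q(√185, √26):Q] = 4 (since 185, 26 are distinct squarefree integers > 1 with 4810 not a perfect square). To show equality we compute the minimal polynomial of γ. From γ = √185 + √26: γ^2 = 185 + 2√(4810) + 26 = 211 + 2√(4810), so γ^2 - 211 = 2√(4810); squaring, (γ^2 - 211)^2 = 4·4810, i.e. γ^4 - 422γ^2 + 44521 - 19240 = 0, i.e. γ^4 - 422γ^2 + 25281 = 0. So γ is a root of x^4 - 422x^2 + 25281. This polynomial is irreducible over Q: it has no rational root (each ±√185 ± √26 is irrational), and any factorization into two quadratics over Q would force √(4810) ∈ Q (pairing opposite roots) or √185, √26 ∈ Q (other pairings), all impossible. Hence [Q(γ):Q] = 4 = [Q(√185, √26):Q], so Q(γ) = Q(√185, √26).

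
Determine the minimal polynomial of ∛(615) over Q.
m_α(x) = x^3 - 615

α satisfies α^3 = 615, so x^3 - 615 annihilates α. By the rational root test, a rational root p/q (in lowest terms) of x^3 - 615 would satisfy p^3 = 615 q^3, forcing q = 1 and p^3 = 615; but 615 is not a perfect cube, contradiction. A monic cubic over Q with no rational root is irreducible (any nontrivial factorization would include a linear factor). Hence x^3 - 615 is the minimal polynomial of α, and in particular [Q(α):Q] = 3.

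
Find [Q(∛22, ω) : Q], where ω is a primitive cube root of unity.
[Q(∛22, ω) : Q] = 6

[Q(∛22):Q] = 3 (min poly x^3 - 22, irreducible since 22 is not a perfect cube). [Q(ω):Q] = 2 (min poly x^2 + x + 1). Since Q(∛22) ⊂ R and ω ∉ R, we have ω ∉ Q(∛22), so x^2 + x + 1 remains irreducible over Q(∛22) and [Q(∛22, ω) : Q(∛22)] = 2. By the tower law, [Q(∛22, ω) : Q] = 3 · 2 = 6. (In fact Q(∛22, ω) is the splitting field of x^3 - 22 over Q.)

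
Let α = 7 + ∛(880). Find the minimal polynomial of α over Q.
m_α(x) = x^3 - 21x^2 + 147x - 1223

Set β = α - 7 = ∛(880), so β^3 = 880. Then (α - 7)^3 - 880 = 0, i.e. α is a root of g(x) = (x - 7)^3 - 880 = x^3 - 21x^2 + 147x - 1223. Since g(x) = h(x - 7) where h(x) = x^3 - 880, and h is irreducible over Q (because 880 is not a perfect cube, so h has no rational root, and a monic cubic with no rational root is irreducible), g is also irreducible (irreducibility is preserved under the substitution x → x - 7). Hence m_α(x) = x^3 - 21x^2 + 147x - 1223.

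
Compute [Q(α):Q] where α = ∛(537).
[Q(α):Q] = 3

The minimal polynomial of α is x^3 - 537, irreducible over Q since 537 is not a perfect cube (so x^3 - 537 has no rational root). Hence [Q(α):Q] = deg(m_α) = 3.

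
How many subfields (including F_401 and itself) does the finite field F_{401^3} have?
F_{401^3} has 2 subfields

The subfields of F_{p^n} are exactly the fields F_{p^d} for d | n (each is the fixed field of the unique index-d subgroup of Gal(F_{p^n}/F_p) ≅ Z/nZ). The divisors of n = 3 are {1, 3}, giving 2 subfields: F_{401^1}, F_{401^3}.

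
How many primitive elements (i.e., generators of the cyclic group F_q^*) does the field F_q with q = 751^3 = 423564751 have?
There are φ(423564750) = 96811200 primitive elements

F_q^* is cyclic of order q - 1 = 423564750. A cyclic group of order m has exactly φ(m) generators. Here m = 423564750 = 2 · 3^2 · 5^3 · 7 · 26893, so the number of primitive elements is φ(423564750) = 96811200.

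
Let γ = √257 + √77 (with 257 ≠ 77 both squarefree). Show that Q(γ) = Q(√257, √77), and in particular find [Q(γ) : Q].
[Q(γ) : Q] = 4 (equivalently, Q(γ) = Q(√257, √77))

Obviously Q(γ) ⊆ Q(√257, √77), and [Q(√257, √77):Q] = 4 (since 257, 77 are distinct squarefree integers > 1 with 19789 not a perfect square). To show equality we compute the minimal polynomial of γ. From γ = √257 + √77: γ^2 = 257 + 2√(19789) + 77 = 334 + 2√(19789), so γ^2 - 334 = 2√(19789); squaring, (γ^2 - 334)^2 = 4·19789, i.e. γ^4 - 668γ^2 + 111556 - 79156 = 0, i.e. γ^4 - 668γ^2 + 32400 = 0. So γ is a root of x^4 - 668x^2 + 32400. This polynomial is irreducible over Q: it has no rational root (each ±√257 ± √77 is irrational), and any factorization into two quadratics over Q would force √(19789) ∈ Q (pairing opposite roots) or √257, √77 ∈ Q (other pairings), all impossible. Hence [Q(γ):Q] = 4 = [Q(√257, √77):Q], so Q(γ) = Q(√257, √77).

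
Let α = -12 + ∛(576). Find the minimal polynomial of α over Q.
m_α(x) = x^3 + 36x^2 + 432x + 1152

Set β = α + 12 = ∛(576), so β^3 = 576. Then (α + 12)^3 - 576 = 0, i.e. α is a root of g(x) = (x + 12)^3 - 576 = x^3 + 36x^2 + 432x + 1152. Since g(x) = h(x + 12) where h(x) = x^3 - 576, and h is irreducible over Q (because 576 is not a perfect cube, so h has no rational root, and a monic cubic with no rational root is irreducible), g is also irreducible (irreducibility is preserved under the substitution x → x + 12). Hence m_α(x) = x^3 + 36x^2 + 432x + 1152.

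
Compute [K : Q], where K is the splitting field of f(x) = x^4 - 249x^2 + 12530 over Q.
[K : Q] = 4

Solving the quadratic in x^2: x^2 = (249 ± √(249^2 - 4·12530))/2 = (249 ± √11881)/2 = (249 ± 109)/2, giving x^2 = 70 or x^2 = 179. So f(x) = (x^2 - 70)(x^2 - 179) and the roots of f are ±√70, ±√179. Hence the splitting field is K = Q(√70, √179). Since 70 and 179 are distinct squarefree integers > 1, their product 12530 is not a perfect square, so √179 ∉ Q(√70). By the tower law [K:Q] = [Q(√70,√179):Q(√70)] · [Q(√70):Q] = 2 · 2 = 4.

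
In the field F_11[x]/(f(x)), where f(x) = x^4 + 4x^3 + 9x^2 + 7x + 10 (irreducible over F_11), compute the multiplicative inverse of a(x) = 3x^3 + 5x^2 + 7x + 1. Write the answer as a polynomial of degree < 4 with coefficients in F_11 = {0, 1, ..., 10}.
a(x)^(-1) ≡ 5x^3 + 10x^2 + 6x + 2 (mod f(x))

Since f is irreducible over F_11, F_11[x]/(f) is a field and a(x) ≠ 0 has an inverse. Apply the extended Euclidean algorithm to f(x) and a(x) in F_11[x]: f(x) = (4x + 2)·a(x) + (4x^2 + 8);  a(x) = (9x + 4)·(4x^2 + 8) + (x + 2);  (4x^2 + 8) = (4x + 3)·(x + 2) + (2). The last nonzero remainder is the constant 2 = gcd(f, a) in F_11. Back-substituting through the division chain expresses 2 = s(x)·a(x) + t(x)·f(x) with s(x) ≡ 10x^3 + 9x^2 + x + 4 (mod f), so (10x^3 + 9x^2 + x + 4)·a(x) ≡ 2 (mod f). Multiplying by 2^(-1) ≡ 6 in F_11 gives a(x)^(-1) ≡ 6·(10x^3 + 9x^2 + x + 4) ≡ 5x^3 + 10x^2 + 6x + 2 (mod f). Check: (3x^3 + 5x^2 + 7x + 1)·(5x^3 + 10x^2 + 6x + 2) = 4x^6 + 4x^4 + x^3 + 7x^2 + 9x + 2 ≡ 1 (mod x^4 + 4x^3 + 9x^2 + 7x + 10).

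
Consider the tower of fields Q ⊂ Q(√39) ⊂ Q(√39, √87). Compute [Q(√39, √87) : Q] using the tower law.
[Q(√39, √87) : Q] = 4

[Q(√39):Q] = 2 (min poly x^2 - 39, irreducible since 39 is squarefree > 1). For the top step, suppose √87 ∈ Q(√39), say √87 = c + d√39 with c, d ∈ Q. Squaring: 87 = c^2 + 39d^2 + 2cd√39. Since √39 ∉ Q this forces 2cd = 0. If d = 0 then √87 = c ∈ Q, contradicting 87 squarefree > 1. If c = 0 then 87 = 39d^2, so 39·87 = (39d)^2 is a perfect square in Q — but 39·87 = 3393 is not a perfect square (since 39 and 87 are distinct squarefree integers). Contradiction. Hence √87 ∉ Q(√39), so x^2 - 87 stays irreducible over Q(√39) and [Q(√39, √87) : Q(√39)] = 2. By the tower law, [Q(√39, √87) : Q] = 2 · 2 = 4.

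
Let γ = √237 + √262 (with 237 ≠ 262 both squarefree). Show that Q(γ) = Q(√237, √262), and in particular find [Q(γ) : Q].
[Q(γ) : Q] = 4 (equivalently, Q(γ) = Q(√237, √262))

Obviously Q(γ) ⊆ Q(√237, √262), and [Q(√237, √262):Q] = 4 (since 237, 262 are distinct squarefree integers > 1 with 62094 not a perfect square). To show equality we compute the minimal polynomial of γ. From γ = √237 + √262: γ^2 = 237 + 2√(62094) + 262 = 499 + 2√(62094), so γ^2 - 499 = 2√(62094); squaring, (γ^2 - 499)^2 = 4·62094, i.e. γ^4 - 998γ^2 + 249001 - 248376 = 0, i.e. γ^4 - 998γ^2 + 625 = 0. So γ is a root of x^4 - 998x^2 + 625. This polynomial is irreducible over Q: it has no rational root (each ±√237 ± √262 is irrational), and any factorization into two quadratics over Q would force √(62094) ∈ Q (pairing opposite roots) or √237, √262 ∈ Q (other pairings), all impossible. Hence [Q(γ):Q] = 4 = [Q(√237, √262):Q], so Q(γ) = Q(√237, √262).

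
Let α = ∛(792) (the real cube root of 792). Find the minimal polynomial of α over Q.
m_α(x) = x^3 - 792

α satisfies α^3 = 792, so x^3 - 792 annihilates α. By the rational root test, a rational root p/q (in lowest terms) of x^3 - 792 would satisfy p^3 = 792 q^3, forcing q = 1 and p^3 = 792; but 792 is not a perfect cube, contradiction. A monic cubic over Q with no rational root is irreducible (any nontrivial factorization would include a linear factor). Hence x^3 - 792 is the minimal polynomial of α, and in particular [Q(α):Q] = 3.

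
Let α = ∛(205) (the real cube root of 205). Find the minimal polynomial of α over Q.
m_α(x) = x^3 - 205

α satisfies α^3 = 205, so x^3 - 205 annihilates α. By the rational root test, a rational root p/q (in lowest terms) of x^3 - 205 would satisfy p^3 = 205 q^3, forcing q = 1 and p^3 = 205; but 205 is not a perfect cube, contradiction. A monic cubic over Q with no rational root is irreducible (any nontrivial factorization would include a linear factor). Hence x^3 - 205 is the minimal polynomial of α, and in particular [Q(α):Q] = 3.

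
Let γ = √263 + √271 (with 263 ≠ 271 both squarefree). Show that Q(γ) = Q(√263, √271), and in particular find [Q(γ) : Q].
[Q(γ) : Q] = 4 (equivalently, Q(γ) = Q(√263, √271))

Obviously Q(γ) ⊆ Q(√263, √271), and [Q(√263, √271):Q] = 4 (since 263, 271 are distinct squarefree integers > 1 with 71273 not a perfect square). To show equality we compute the minimal polynomial of γ. From γ = √263 + √271: γ^2 = 263 + 2√(71273) + 271 = 534 + 2√(71273), so γ^2 - 534 = 2√(71273); squaring, (γ^2 - 534)^2 = 4·71273, i.e. γ^4 - 1068γ^2 + 285156 - 285092 = 0, i.e. γ^4 - 1068γ^2 + 64 = 0. So γ is a root of x^4 - 1068x^2 + 64. This polynomial is irreducible over Q: it has no rational root (each ±√263 ± √271 is irrational), and any factorization into two quadratics over Q would force √(71273) ∈ Q (pairing opposite roots) or √263, √271 ∈ Q (other pairings), all impossible. Hence [Q(γ):Q] = 4 = [Q(√263, √271):Q], so Q(γ) = Q(√263, √271).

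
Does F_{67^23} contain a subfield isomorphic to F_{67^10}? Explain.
No: F_{67^10} is not a subfield of F_{67^23}

F_{p^m} embeds in F_{p^n} iff m | n. Here 10 ∤ 23 (since 23 = 2·10 + 3 with remainder 3 ≠ 0), so F_{67^10} is not a subfield of F_{67^23}. Equivalently: if it were, the tower law would give 10 = [F_{67^10}:F_67] dividing [F_{67^23}:F_67] = 23, contradiction.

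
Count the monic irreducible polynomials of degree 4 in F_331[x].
There are 3000875790 monic irreducible polynomials of degree 4 over F_331

Each element of F_{331^4} that lies in no proper subfield is a root of exactly one monic irreducible of degree 4 over F_331, and each such polynomial has 4 distinct roots in F_{331^4}. By Möbius inversion the count is N_331(4) = (1/4) Σ_{d|4} μ(4/d) · 331^d = (1/4)(μ(4)·331^1 + μ(2)·331^2 + μ(1)·331^4) = 12003503160/4 = 3000875790.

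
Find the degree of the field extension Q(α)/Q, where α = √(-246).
[Q(α):Q] = 2

[Q(α):Q] equals the degree of the minimal polynomial of α. Here α^2 = -246 and x^2 + 246 is irreducible (d = -246 is squarefree, ≠ 1, hence not a square), so deg(m_α) = 2. Thus [Q(α):Q] = 2.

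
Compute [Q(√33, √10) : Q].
[Q(√33, √10) : Q] = 4

[Q(√33):Q] = 2 (min poly x^2 - 33, irreducible since 33 is squarefree > 1). For the top step, suppose √10 ∈ Q(√33), say √10 = c + d√33 with c, d ∈ Q. Squaring: 10 = c^2 + 33d^2 + 2cd√33. Since √33 ∉ Q this forces 2cd = 0. If d = 0 then √10 = c ∈ Q, contradicting 10 squarefree > 1. If c = 0 then 10 = 33d^2, so 33·10 = (33d)^2 is a perfect square in Q — but 33·10 = 330 is not a perfect square (since 33 and 10 are distinct squarefree integers). Contradiction. Hence √10 ∉ Q(√33), so x^2 - 10 stays irreducible over Q(√33) and [Q(√33, √10) : Q(√33)] = 2. By the tower law, [Q(√33, √10) : Q] = 2 · 2 = 4.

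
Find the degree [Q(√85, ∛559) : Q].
[Q(√85, ∛559) : Q] = 6

Let L = Q(√85, ∛559). Since Q(√85) ⊂ L and [Q(√85):Q] = 2, the tower law gives 2 | [L:Q]. Likewise Q(∛559) ⊂ L with [Q(∛559):Q] = 3 (because 559 is not a perfect cube), so 3 | [L:Q]. As gcd(2,3) = 1, [L:Q] is divisible by 6. Conversely L is generated over Q by √85 and ∛559, so [L:Q] ≤ 2·3 = 6. Therefore [Q(√85, ∛559) : Q] = 6.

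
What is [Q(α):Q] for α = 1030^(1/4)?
[Q(α):Q] = 4

α is a root of x^4 - 1030. By Eisenstein's criterion at the prime p = 2 (which divides the constant term 1030 but p^2 = 4 does not, since 1030 is squarefree), x^4 - 1030 is irreducible over Q. Hence [Q(α):Q] = 4.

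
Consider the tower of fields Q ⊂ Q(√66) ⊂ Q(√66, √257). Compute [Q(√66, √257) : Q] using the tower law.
[Q(√66, √257) : Q] = 4

[Q(√66):Q] = 2 (min poly x^2 - 66, irreducible since 66 is squarefree > 1). For the top step, suppose √257 ∈ Q(√66), say √257 = c + d√66 with c, d ∈ Q. Squaring: 257 = c^2 + 66d^2 + 2cd√66. Since √66 ∉ Q this forces 2cd = 0. If d = 0 then √257 = c ∈ Q, contradicting 257 squarefree > 1. If c = 0 then 257 = 66d^2, so 66·257 = (66d)^2 is a perfect square in Q — but 66·257 = 16962 is not a perfect square (since 66 and 257 are distinct squarefree integers). Contradiction. Hence √257 ∉ Q(√66), so x^2 - 257 stays irreducible over Q(√66) and [Q(√66, √257) : Q(√66)] = 2. By the tower law, [Q(√66, √257) : Q] = 2 · 2 = 4.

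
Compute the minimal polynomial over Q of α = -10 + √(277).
m_α(x) = x^2 + 20x - 177

From α + 10 = √(277), squaring gives (α + 10)^2 = 277, i.e. α^2 + 20α + 100 = 277, so α^2 + 20α - 177 = 0. The discriminant of x^2 + 20x - 177 is (20)^2 - 4·(-177) = 400 + 708 = 1108, and 4·(277) is not a perfect square in Q since 277 is squarefree and ≠ 1. Hence x^2 + 20x - 177 is irreducible over Q and is the minimal polynomial of α.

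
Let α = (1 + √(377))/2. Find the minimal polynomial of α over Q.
m_α(x) = x^2 - x - 94

From 2α - 1 = √(377), squaring gives (2α - 1)^2 = 377, i.e. 4α^2 - 4α + 1 = 377, so α^2 - α + (1 - 377)/4 = 0. Since 377 ≡ 1 (mod 4), (1 - 377)/4 = -94 ∈ Z. The polynomial x^2 - x - 94 has discriminant 1 - 4·(-94) = 377, which is not a perfect square in Q (d = 377 is squarefree and ≠ 1), so x^2 - x - 94 is irreducible over Q. It is the minimal polynomial of α.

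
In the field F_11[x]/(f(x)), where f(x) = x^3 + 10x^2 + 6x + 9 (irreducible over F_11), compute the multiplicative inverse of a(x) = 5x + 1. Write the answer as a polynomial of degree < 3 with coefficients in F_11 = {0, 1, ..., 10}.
a(x)^(-1) ≡ 8x^2 + 8x + 9 (mod f(x))

Since f is irreducible over F_11, F_11[x]/(f) is a field and a(x) ≠ 0 has an inverse. Apply the extended Euclidean algorithm to f(x) and a(x) in F_11[x]: f(x) = (9x^2 + 9x + 6)·a(x) + (3). The last nonzero remainder is the constant 3 = gcd(f, a) in F_11. Back-substituting through the division chain expresses 3 = s(x)·a(x) + t(x)·f(x) with s(x) ≡ 2x^2 + 2x + 5 (mod f), so (2x^2 + 2x + 5)·a(x) ≡ 3 (mod f). Multiplying by 3^(-1) ≡ 4 in F_11 gives a(x)^(-1) ≡ 4·(2x^2 + 2x + 5) ≡ 8x^2 + 8x + 9 (mod f). Check: (5x + 1)·(8x^2 + 8x + 9) = 7x^3 + 4x^2 + 9x + 9 ≡ 1 (mod x^3 + 10x^2 + 6x + 9).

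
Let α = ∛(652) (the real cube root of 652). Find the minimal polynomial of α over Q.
m_α(x) = x^3 - 652

α satisfies α^3 = 652, so x^3 - 652 annihilates α. By the rational root test, a rational root p/q (in lowest terms) of x^3 - 652 would satisfy p^3 = 652 q^3, forcing q = 1 and p^3 = 652; but 652 is not a perfect cube, contradiction. A monic cubic over Q with no rational root is irreducible (any nontrivial factorization would include a linear factor). Hence x^3 - 652 is the minimal polynomial of α, and in particular [Q(α):Q] = 3.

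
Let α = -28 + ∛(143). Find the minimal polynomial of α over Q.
m_α(x) = x^3 + 84x^2 + 2352x + 21809

Set β = α + 28 = ∛(143), so β^3 = 143. Then (α + 28)^3 - 143 = 0, i.e. α is a root of g(x) = (x + 28)^3 - 143 = x^3 + 84x^2 + 2352x + 21809. Since g(x) = h(x + 28) where h(x) = x^3 - 143, and h is irreducible over Q (because 143 is not a perfect cube, so h has no rational root, and a monic cubic with no rational root is irreducible), g is also irreducible (irreducibility is preserved under the substitution x → x + 28). Hence m_α(x) = x^3 + 84x^2 + 2352x + 21809.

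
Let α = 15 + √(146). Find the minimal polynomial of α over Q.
m_α(x) = x^2 - 30x + 79

From α - 15 = √(146), squaring gives (α - 15)^2 = 146, i.e. α^2 - 30α + 225 = 146, so α^2 - 30α + 79 = 0. The discriminant of x^2 - 30x + 79 is (-30)^2 - 4·(79) = 900 - 316 = 584, and 4·(146) is not a perfect square in Q since 146 is squarefree and ≠ 1. Hence x^2 - 30x + 79 is irreducible over Q and is the minimal polynomial of α.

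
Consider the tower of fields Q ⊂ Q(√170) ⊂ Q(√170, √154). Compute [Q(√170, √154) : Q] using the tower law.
[Q(√170, √154) : Q] = 4

[Q(√170):Q] = 2 (min poly x^2 - 170, irreducible since 170 is squarefree > 1). For the top step, suppose √154 ∈ Q(√170), say √154 = c + d√170 with c, d ∈ Q. Squaring: 154 = c^2 + 170d^2 + 2cd√170. Since √170 ∉ Q this forces 2cd = 0. If d = 0 then √154 = c ∈ Q, contradicting 154 squarefree > 1. If c = 0 then 154 = 170d^2, so 170·154 = (170d)^2 is a perfect square in Q — but 170·154 = 26180 is not a perfect square (since 170 and 154 are distinct squarefree integers). Contradiction. Hence √154 ∉ Q(√170), so x^2 - 154 stays irreducible over Q(√170) and [Q(√170, √154) : Q(√170)] = 2. By the tower law, [Q(√170, √154) : Q] = 2 · 2 = 4.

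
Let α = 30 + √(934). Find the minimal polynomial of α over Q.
m_α(x) = x^2 - 60x - 34

From α - 30 = √(934), squaring gives (α - 30)^2 = 934, i.e. α^2 - 60α + 900 = 934, so α^2 - 60α - 34 = 0. The discriminant of x^2 - 60x - 34 is (-60)^2 - 4·(-34) = 3600 + 136 = 3736, and 4·(934) is not a perfect square in Q since 934 is squarefree and ≠ 1. Hence x^2 - 60x - 34 is irreducible over Q and is the minimal polynomial of α.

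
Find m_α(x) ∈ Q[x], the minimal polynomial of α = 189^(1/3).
m_α(x) = x^3 - 189

α satisfies α^3 = 189, so x^3 - 189 annihilates α. By the rational root test, a rational root p/q (in lowest terms) of x^3 - 189 would satisfy p^3 = 189 q^3, forcing q = 1 and p^3 = 189; but 189 is not a perfect cube, contradiction. A monic cubic over Q with no rational root is irreducible (any nontrivial factorization would include a linear factor). Hence x^3 - 189 is the minimal polynomial of α, and in particular [Q(α):Q] = 3.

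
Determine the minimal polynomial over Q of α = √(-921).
m_α(x) = x^2 + 921

α satisfies α^2 + 921 = 0, so x^2 + 921 annihilates α. Since d = -921 is squarefree and ≠ 1, it is not a perfect square in Q, so x^2 + 921 has no rational root and is therefore irreducible over Q (a degree-2 polynomial over a field is irreducible iff it has no root). Hence m_α(x) = x^2 + 921.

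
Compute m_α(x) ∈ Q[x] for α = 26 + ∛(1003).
m_α(x) = x^3 - 78x^2 + 2028x - 18579

Set β = α - 26 = ∛(1003), so β^3 = 1003. Then (α - 26)^3 - 1003 = 0, i.e. α is a root of g(x) = (x - 26)^3 - 1003 = x^3 - 78x^2 + 2028x - 18579. Since g(x) = h(x - 26) where h(x) = x^3 - 1003, and h is irreducible over Q (because 1003 is not a perfect cube, so h has no rational root, and a monic cubic with no rational root is irreducible), g is also irreducible (irreducibility is preserved under the substitution x → x - 26). Hence m_α(x) = x^3 - 78x^2 + 2028x - 18579.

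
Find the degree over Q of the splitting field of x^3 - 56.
[K : Q] = 6

The roots of x^3 - 56 are ∛56, ω∛56, ω^2∛56 where ω = e^(2πi/3) is a primitive cube root of unity, so K = Q(∛56, ω). Now [Q(∛56):Q] = 3 (since 56 is not a perfect cube, x^3 - 56 is irreducible) and [Q(ω):Q] = 2. Both 2 and 3 divide [K:Q], and [K:Q] ≤ 3·2 = 6, so [K:Q] = 6. (Equivalently: Q(∛56) ⊂ R but ω ∉ R, so [K : Q(∛56)] = 2.)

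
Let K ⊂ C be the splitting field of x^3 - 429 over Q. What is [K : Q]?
[K : Q] = 6

The roots of x^3 - 429 are ∛429, ω∛429, ω^2∛429 where ω = e^(2πi/3) is a primitive cube root of unity, so K = Q(∛429, ω). Now [Q(∛429):Q] = 3 (since 429 is not a perfect cube, x^3 - 429 is irreducible) and [Q(ω):Q] = 2. Both 2 and 3 divide [K:Q], and [K:Q] ≤ 3·2 = 6, so [K:Q] = 6. (Equivalently: Q(∛429) ⊂ R but ω ∉ R, so [K : Q(∛429)] = 2.)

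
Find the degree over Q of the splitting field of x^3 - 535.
[K : Q] = 6

The roots of x^3 - 535 are ∛535, ω∛535, ω^2∛535 where ω = e^(2πi/3) is a primitive cube root of unity, so K = Q(∛535, ω). Now [Q(∛535):Q] = 3 (since 535 is not a perfect cube, x^3 - 535 is irreducible) and [Q(ω):Q] = 2. Both 2 and 3 divide [K:Q], and [K:Q] ≤ 3·2 = 6, so [K:Q] = 6. (Equivalently: Q(∛535) ⊂ R but ω ∉ R, so [K : Q(∛535)] = 2.)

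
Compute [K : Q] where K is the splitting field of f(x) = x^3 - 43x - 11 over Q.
[K : Q] = 6

By the rational root test, any rational root of the monic integer polynomial f(x) = x^3 - 43x - 11 must be an integer dividing the constant term -11, i.e. one of ±{1, 11}. Evaluating: f(1) = -53, f(-1) = 31, f(11) = 847, f(-11) = -869; none is 0, so f has no rational root and is therefore irreducible over Q (a cubic with no linear factor over a field is irreducible). For an irreducible cubic, the Galois group is A_3 or S_3 according as the discriminant disc(f) = -4a^3 - 27b^2 = -4·(-43)^3 - 27·(-11)^2 = 314761 is or is not a square in Q. Here disc(f) = 314761 is not a perfect square in Q, so the Galois group of f over Q is not contained in A_3 and must be all of S_3. The splitting field has degree |S_3| = 6 over Q, so [K : Q] = 6.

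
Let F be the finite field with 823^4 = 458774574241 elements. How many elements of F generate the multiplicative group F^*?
There are φ(458774574240) = 120266022912 primitive elements

F_q^* is cyclic of order q - 1 = 458774574240. A cyclic group of order m has exactly φ(m) generators. Here m = 458774574240 = 2^5 · 3 · 5 · 103 · 137 · 67733, so the number of primitive elements is φ(458774574240) = 120266022912.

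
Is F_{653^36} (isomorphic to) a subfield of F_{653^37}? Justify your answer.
No: F_{653^36} is not a subfield of F_{653^37}

F_{p^m} embeds in F_{p^n} iff m | n. Here 36 ∤ 37 (since 37 = 1·36 + 1 with remainder 1 ≠ 0), so F_{653^36} is not a subfield of F_{653^37}. Equivalently: if it were, the tower law would give 36 = [F_{653^36}:F_653] dividing [F_{653^37}:F_653] = 37, contradiction.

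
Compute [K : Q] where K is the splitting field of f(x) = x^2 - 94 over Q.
[K : Q] = 2

f(x) = x^2 - 94 factors as (x - √94)(x + √94). The splitting field is K = Q(√94). Since 94 is squarefree and > 1, it is not a perfect square, so x^2 - 94 is irreducible over Q and [Q(√94) : Q] = 2. Hence [K : Q] = 2.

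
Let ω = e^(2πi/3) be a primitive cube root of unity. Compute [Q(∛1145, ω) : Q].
[Q(∛1145, ω) : Q] = 6

[Q(∛1145):Q] = 3 (min poly x^3 - 1145, irreducible since 1145 is not a perfect cube). [Q(ω):Q] = 2 (min poly x^2 + x + 1). Since Q(∛1145) ⊂ R and ω ∉ R, we have ω ∉ Q(∛1145), so x^2 + x + 1 remains irreducible over Q(∛1145) and [Q(∛1145, ω) : Q(∛1145)] = 2. By the tower law, [Q(∛1145, ω) : Q] = 3 · 2 = 6. (In fact Q(∛1145, ω) is the splitting field of x^3 - 1145 over Q.)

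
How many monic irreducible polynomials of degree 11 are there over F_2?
There are 186 monic irreducible polynomials of degree 11 over F_2

Each element of F_{2^11} that lies in no proper subfield is a root of exactly one monic irreducible of degree 11 over F_2, and each such polynomial has 11 distinct roots in F_{2^11}. By Möbius inversion the count is N_2(11) = (1/11) Σ_{d|11} μ(11/d) · 2^d = (1/11)(μ(11)·2^1 + μ(1)·2^11) = 2046/11 = 186.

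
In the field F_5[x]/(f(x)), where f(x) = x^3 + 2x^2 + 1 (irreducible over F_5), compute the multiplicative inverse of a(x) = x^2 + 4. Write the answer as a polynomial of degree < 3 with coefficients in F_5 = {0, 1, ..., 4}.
a(x)^(-1) ≡ 2x^2 + 3x (mod f(x))

Since f is irreducible over F_5, F_5[x]/(f) is a field and a(x) ≠ 0 has an inverse. Apply the extended Euclidean algorithm to f(x) and a(x) in F_5[x]: f(x) = (x + 2)·a(x) + (x + 3);  a(x) = (x + 2)·(x + 3) + (3). The last nonzero remainder is the constant 3 = gcd(f, a) in F_5. Back-substituting through the division chain expresses 3 = s(x)·a(x) + t(x)·f(x) with s(x) ≡ x^2 + 4x (mod f), so (x^2 + 4x)·a(x) ≡ 3 (mod f). Multiplying by 3^(-1) ≡ 2 in F_5 gives a(x)^(-1) ≡ 2·(x^2 + 4x) ≡ 2x^2 + 3x (mod f). Check: (x^2 + 4)·(2x^2 + 3x) = 2x^4 + 3x^3 + 3x^2 + 2x ≡ 1 (mod x^3 + 2x^2 + 1).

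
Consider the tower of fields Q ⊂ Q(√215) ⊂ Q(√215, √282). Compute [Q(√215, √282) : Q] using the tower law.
[Q(√215, √282) : Q] = 4

[Q(√215):Q] = 2 (min poly x^2 - 215, irreducible since 215 is squarefree > 1). For the top step, suppose √282 ∈ Q(√215), say √282 = c + d√215 with c, d ∈ Q. Squaring: 282 = c^2 + 215d^2 + 2cd√215. Since √215 ∉ Q this forces 2cd = 0. If d = 0 then √282 = c ∈ Q, contradicting 282 squarefree > 1. If c = 0 then 282 = 215d^2, so 215·282 = (215d)^2 is a perfect square in Q — but 215·282 = 60630 is not a perfect square (since 215 and 282 are distinct squarefree integers). Contradiction. Hence √282 ∉ Q(√215), so x^2 - 282 stays irreducible over Q(√215) and [Q(√215, √282) : Q(√215)] = 2. By the tower law, [Q(√215, √282) : Q] = 2 · 2 = 4.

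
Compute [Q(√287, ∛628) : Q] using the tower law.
[Q(√287, ∛628) : Q] = 6

Let L = Q(√287, ∛628). Since Q(√287) ⊂ L and [Q(√287):Q] = 2, the tower law gives 2 | [L:Q]. Likewise Q(∛628) ⊂ L with [Q(∛628):Q] = 3 (because 628 is not a perfect cube), so 3 | [L:Q]. As gcd(2,3) = 1, [L:Q] is divisible by 6. Conversely L is generated over Q by √287 and ∛628, so [L:Q] ≤ 2·3 = 6. Therefore [Q(√287, ∛628) : Q] = 6.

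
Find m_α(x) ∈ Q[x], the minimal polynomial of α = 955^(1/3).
m_α(x) = x^3 - 955

α satisfies α^3 = 955, so x^3 - 955 annihilates α. By the rational root test, a rational root p/q (in lowest terms) of x^3 - 955 would satisfy p^3 = 955 q^3, forcing q = 1 and p^3 = 955; but 955 is not a perfect cube, contradiction. A monic cubic over Q with no rational root is irreducible (any nontrivial factorization would include a linear factor). Hence x^3 - 955 is the minimal polynomial of α, and in particular [Q(α):Q] = 3.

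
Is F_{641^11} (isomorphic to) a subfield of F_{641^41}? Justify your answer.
No: F_{641^11} is not a subfield of F_{641^41}

F_{p^m} embeds in F_{p^n} iff m | n. Here 11 ∤ 41 (since 41 = 3·11 + 8 with remainder 8 ≠ 0), so F_{641^11} is not a subfield of F_{641^41}. Equivalently: if it were, the tower law would give 11 = [F_{641^11}:F_641] dividing [F_{641^41}:F_641] = 41, contradiction.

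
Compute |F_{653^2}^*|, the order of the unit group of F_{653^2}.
|F_{653^2}^*| = 426408

F_{653^2} has 653^2 = 426409 elements; its multiplicative group consists of all nonzero elements, so |F_{653^2}^*| = 426409 - 1 = 426408. (It is cyclic since any finite subgroup of the multiplicative group of a field is cyclic.)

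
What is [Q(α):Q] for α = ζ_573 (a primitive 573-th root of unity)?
[Q(α):Q] = 380

The minimal polynomial of ζ_573 over Q is the 573-th cyclotomic polynomial Φ_573(x), which is irreducible over Q and has degree φ(573) = 380. Hence [Q(α):Q] = φ(573) = 380.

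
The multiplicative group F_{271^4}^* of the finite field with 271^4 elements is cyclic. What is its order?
|F_{271^4}^*| = 5393580480

F_{271^4} has 271^4 = 5393580481 elements; its multiplicative group consists of all nonzero elements, so |F_{271^4}^*| = 5393580481 - 1 = 5393580480. (It is cyclic since any finite subgroup of the multiplicative group of a field is cyclic.)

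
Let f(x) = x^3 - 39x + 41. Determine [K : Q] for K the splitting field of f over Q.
[K : Q] = 6

By the rational root test, any rational root of the monic integer polynomial f(x) = x^3 - 39x + 41 must be an integer dividing the constant term 41, i.e. one of ±{1, 41}. Evaluating: f(1) = 3, f(-1) = 79, f(41) = 67363, f(-41) = -67281; none is 0, so f has no rational root and is therefore irreducible over Q (a cubic with no linear factor over a field is irreducible). For an irreducible cubic, the Galois group is A_3 or S_3 according as the discriminant disc(f) = -4a^3 - 27b^2 = -4·(-39)^3 - 27·(41)^2 = 191889 is or is not a square in Q. Here disc(f) = 191889 is not a perfect square in Q, so the Galois group of f over Q is not contained in A_3 and must be all of S_3. The splitting field has degree |S_3| = 6 over Q, so [K : Q] = 6.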